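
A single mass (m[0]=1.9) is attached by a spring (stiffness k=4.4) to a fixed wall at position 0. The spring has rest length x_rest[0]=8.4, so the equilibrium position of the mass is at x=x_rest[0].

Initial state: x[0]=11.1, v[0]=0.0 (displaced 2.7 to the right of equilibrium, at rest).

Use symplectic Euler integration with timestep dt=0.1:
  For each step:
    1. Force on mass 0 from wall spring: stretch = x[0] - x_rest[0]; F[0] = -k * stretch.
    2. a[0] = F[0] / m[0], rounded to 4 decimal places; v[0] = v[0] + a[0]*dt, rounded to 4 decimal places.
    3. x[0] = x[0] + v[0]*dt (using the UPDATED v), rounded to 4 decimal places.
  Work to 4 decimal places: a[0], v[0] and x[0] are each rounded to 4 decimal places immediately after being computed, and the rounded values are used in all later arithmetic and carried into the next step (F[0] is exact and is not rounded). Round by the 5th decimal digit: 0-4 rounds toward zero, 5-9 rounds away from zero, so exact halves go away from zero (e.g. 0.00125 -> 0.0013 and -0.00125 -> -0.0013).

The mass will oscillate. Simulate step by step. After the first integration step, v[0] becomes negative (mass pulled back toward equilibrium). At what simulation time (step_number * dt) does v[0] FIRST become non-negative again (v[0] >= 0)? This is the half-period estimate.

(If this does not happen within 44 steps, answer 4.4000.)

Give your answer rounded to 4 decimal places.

Step 0: x=[11.1000] v=[0.0000]
Step 1: x=[11.0375] v=[-0.6253]
Step 2: x=[10.9139] v=[-1.2361]
Step 3: x=[10.7321] v=[-1.8183]
Step 4: x=[10.4963] v=[-2.3584]
Step 5: x=[10.2119] v=[-2.8439]
Step 6: x=[9.8856] v=[-3.2635]
Step 7: x=[9.5249] v=[-3.6075]
Step 8: x=[9.1381] v=[-3.8680]
Step 9: x=[8.7342] v=[-4.0389]
Step 10: x=[8.3226] v=[-4.1163]
Step 11: x=[7.9128] v=[-4.0984]
Step 12: x=[7.5142] v=[-3.9856]
Step 13: x=[7.1362] v=[-3.7805]
Step 14: x=[6.7874] v=[-3.4878]
Step 15: x=[6.4760] v=[-3.1144]
Step 16: x=[6.2091] v=[-2.6688]
Step 17: x=[5.9930] v=[-2.1614]
Step 18: x=[5.8326] v=[-1.6040]
Step 19: x=[5.7317] v=[-1.0094]
Step 20: x=[5.6926] v=[-0.3915]
Step 21: x=[5.7162] v=[0.2355]
First v>=0 after going negative at step 21, time=2.1000

Answer: 2.1000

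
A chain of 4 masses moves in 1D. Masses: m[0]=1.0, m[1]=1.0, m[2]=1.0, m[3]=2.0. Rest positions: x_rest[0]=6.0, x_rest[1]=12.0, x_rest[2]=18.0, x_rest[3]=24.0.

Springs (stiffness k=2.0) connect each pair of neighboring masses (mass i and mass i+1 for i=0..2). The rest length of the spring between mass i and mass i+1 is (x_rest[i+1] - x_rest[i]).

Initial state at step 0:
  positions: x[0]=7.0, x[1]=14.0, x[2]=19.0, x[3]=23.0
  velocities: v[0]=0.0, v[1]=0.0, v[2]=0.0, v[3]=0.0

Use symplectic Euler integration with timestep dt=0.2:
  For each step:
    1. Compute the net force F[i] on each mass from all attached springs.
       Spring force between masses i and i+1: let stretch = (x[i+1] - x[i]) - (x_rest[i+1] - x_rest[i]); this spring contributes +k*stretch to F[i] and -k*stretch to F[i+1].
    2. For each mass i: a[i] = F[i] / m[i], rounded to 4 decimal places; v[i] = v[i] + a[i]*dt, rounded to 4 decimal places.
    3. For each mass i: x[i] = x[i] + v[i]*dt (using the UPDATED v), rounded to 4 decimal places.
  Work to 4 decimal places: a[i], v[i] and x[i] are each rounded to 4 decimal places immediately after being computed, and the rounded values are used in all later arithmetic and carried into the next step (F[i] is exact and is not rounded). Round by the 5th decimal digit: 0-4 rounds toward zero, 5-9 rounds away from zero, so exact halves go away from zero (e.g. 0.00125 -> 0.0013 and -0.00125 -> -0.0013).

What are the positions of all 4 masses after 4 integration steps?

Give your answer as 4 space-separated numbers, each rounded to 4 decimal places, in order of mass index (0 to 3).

Step 0: x=[7.0000 14.0000 19.0000 23.0000] v=[0.0000 0.0000 0.0000 0.0000]
Step 1: x=[7.0800 13.8400 18.9200 23.0800] v=[0.4000 -0.8000 -0.4000 0.4000]
Step 2: x=[7.2208 13.5456 18.7664 23.2336] v=[0.7040 -1.4720 -0.7680 0.7680]
Step 3: x=[7.3876 13.1629 18.5525 23.4485] v=[0.8339 -1.9136 -1.0694 1.0746]
Step 4: x=[7.5364 12.7493 18.2991 23.7076] v=[0.7440 -2.0679 -1.2668 1.2954]

Answer: 7.5364 12.7493 18.2991 23.7076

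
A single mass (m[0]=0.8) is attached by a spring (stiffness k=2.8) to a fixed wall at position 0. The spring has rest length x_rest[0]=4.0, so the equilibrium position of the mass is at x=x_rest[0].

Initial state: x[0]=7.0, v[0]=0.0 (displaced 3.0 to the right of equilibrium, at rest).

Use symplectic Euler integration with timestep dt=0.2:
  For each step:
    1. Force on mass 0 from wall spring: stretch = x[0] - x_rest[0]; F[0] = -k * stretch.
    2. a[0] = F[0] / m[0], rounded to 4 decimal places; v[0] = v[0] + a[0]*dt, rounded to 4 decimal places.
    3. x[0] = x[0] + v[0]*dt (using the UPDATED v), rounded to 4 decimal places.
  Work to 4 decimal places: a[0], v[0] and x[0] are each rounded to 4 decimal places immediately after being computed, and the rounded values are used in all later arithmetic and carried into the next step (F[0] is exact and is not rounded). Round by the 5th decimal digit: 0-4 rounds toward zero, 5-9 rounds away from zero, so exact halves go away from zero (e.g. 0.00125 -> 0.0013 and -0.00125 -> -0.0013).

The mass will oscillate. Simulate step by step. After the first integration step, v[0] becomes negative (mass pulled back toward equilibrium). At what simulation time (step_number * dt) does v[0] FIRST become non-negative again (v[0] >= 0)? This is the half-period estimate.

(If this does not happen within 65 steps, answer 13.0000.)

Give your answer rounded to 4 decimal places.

Step 0: x=[7.0000] v=[0.0000]
Step 1: x=[6.5800] v=[-2.1000]
Step 2: x=[5.7988] v=[-3.9060]
Step 3: x=[4.7658] v=[-5.1652]
Step 4: x=[3.6255] v=[-5.7013]
Step 5: x=[2.5377] v=[-5.4391]
Step 6: x=[1.6546] v=[-4.4155]
Step 7: x=[1.0999] v=[-2.7737]
Step 8: x=[0.9512] v=[-0.7436]
Step 9: x=[1.2293] v=[1.3906]
First v>=0 after going negative at step 9, time=1.8000

Answer: 1.8000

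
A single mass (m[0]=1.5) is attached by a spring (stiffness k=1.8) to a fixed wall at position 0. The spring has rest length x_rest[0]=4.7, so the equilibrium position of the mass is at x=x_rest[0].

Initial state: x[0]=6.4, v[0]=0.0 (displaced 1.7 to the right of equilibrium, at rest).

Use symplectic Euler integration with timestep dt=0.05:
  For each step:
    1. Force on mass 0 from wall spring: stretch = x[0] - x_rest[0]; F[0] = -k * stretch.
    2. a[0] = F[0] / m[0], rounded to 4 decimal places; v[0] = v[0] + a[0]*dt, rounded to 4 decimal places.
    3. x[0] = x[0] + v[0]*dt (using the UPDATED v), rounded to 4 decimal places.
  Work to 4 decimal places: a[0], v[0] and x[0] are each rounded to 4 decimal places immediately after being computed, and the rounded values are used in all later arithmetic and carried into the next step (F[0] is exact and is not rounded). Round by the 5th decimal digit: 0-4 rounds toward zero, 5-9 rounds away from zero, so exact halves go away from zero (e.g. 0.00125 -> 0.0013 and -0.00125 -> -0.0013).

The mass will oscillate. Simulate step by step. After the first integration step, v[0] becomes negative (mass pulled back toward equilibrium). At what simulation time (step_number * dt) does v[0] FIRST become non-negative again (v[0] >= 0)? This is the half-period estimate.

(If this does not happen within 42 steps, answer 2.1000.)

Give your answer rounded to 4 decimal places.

Step 0: x=[6.4000] v=[0.0000]
Step 1: x=[6.3949] v=[-0.1020]
Step 2: x=[6.3847] v=[-0.2037]
Step 3: x=[6.3695] v=[-0.3048]
Step 4: x=[6.3493] v=[-0.4050]
Step 5: x=[6.3241] v=[-0.5040]
Step 6: x=[6.2940] v=[-0.6014]
Step 7: x=[6.2592] v=[-0.6970]
Step 8: x=[6.2197] v=[-0.7906]
Step 9: x=[6.1756] v=[-0.8818]
Step 10: x=[6.1271] v=[-0.9703]
Step 11: x=[6.0743] v=[-1.0559]
Step 12: x=[6.0174] v=[-1.1384]
Step 13: x=[5.9565] v=[-1.2174]
Step 14: x=[5.8919] v=[-1.2928]
Step 15: x=[5.8237] v=[-1.3643]
Step 16: x=[5.7521] v=[-1.4317]
Step 17: x=[5.6774] v=[-1.4948]
Step 18: x=[5.5997] v=[-1.5534]
Step 19: x=[5.5193] v=[-1.6074]
Step 20: x=[5.4365] v=[-1.6566]
Step 21: x=[5.3515] v=[-1.7008]
Step 22: x=[5.2645] v=[-1.7399]
Step 23: x=[5.1758] v=[-1.7738]
Step 24: x=[5.0857] v=[-1.8024]
Step 25: x=[4.9944] v=[-1.8255]
Step 26: x=[4.9022] v=[-1.8432]
Step 27: x=[4.8094] v=[-1.8553]
Step 28: x=[4.7163] v=[-1.8619]
Step 29: x=[4.6232] v=[-1.8629]
Step 30: x=[4.5303] v=[-1.8583]
Step 31: x=[4.4379] v=[-1.8481]
Step 32: x=[4.3463] v=[-1.8324]
Step 33: x=[4.2557] v=[-1.8112]
Step 34: x=[4.1665] v=[-1.7845]
Step 35: x=[4.0789] v=[-1.7525]
Step 36: x=[3.9931] v=[-1.7152]
Step 37: x=[3.9095] v=[-1.6728]
Step 38: x=[3.8282] v=[-1.6254]
Step 39: x=[3.7495] v=[-1.5731]
Step 40: x=[3.6737] v=[-1.5161]
Step 41: x=[3.6010] v=[-1.4545]
Step 42: x=[3.5316] v=[-1.3886]
v[0] did not become non-negative within 42 steps; using fallback time=2.1000

Answer: 2.1000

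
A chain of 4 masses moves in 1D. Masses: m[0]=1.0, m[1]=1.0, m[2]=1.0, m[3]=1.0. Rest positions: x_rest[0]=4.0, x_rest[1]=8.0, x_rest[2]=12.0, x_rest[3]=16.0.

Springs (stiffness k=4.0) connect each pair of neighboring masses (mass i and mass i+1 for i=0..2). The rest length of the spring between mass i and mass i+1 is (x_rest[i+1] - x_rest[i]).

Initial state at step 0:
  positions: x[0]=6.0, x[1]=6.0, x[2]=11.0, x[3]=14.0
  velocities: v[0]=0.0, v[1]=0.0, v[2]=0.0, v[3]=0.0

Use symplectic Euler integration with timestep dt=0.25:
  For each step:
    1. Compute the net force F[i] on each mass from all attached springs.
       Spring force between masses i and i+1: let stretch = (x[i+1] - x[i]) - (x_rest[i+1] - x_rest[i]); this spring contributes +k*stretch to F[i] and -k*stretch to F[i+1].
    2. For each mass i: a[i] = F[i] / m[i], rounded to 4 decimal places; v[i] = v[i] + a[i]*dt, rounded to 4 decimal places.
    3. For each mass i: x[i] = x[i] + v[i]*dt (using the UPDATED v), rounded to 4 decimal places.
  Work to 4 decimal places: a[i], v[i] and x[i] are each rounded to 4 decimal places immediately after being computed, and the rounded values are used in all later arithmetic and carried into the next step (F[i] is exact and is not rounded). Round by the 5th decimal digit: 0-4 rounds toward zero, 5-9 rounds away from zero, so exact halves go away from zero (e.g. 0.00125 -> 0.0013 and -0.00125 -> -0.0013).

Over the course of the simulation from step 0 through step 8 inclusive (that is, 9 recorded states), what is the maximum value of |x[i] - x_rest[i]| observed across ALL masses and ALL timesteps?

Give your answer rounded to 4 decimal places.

Step 0: x=[6.0000 6.0000 11.0000 14.0000] v=[0.0000 0.0000 0.0000 0.0000]
Step 1: x=[5.0000 7.2500 10.5000 14.2500] v=[-4.0000 5.0000 -2.0000 1.0000]
Step 2: x=[3.5625 8.7500 10.1250 14.5625] v=[-5.7500 6.0000 -1.5000 1.2500]
Step 3: x=[2.4219 9.2969 10.5156 14.7656] v=[-4.5625 2.1875 1.5625 0.8125]
Step 4: x=[2.0000 8.4297 11.6641 14.9062] v=[-1.6875 -3.4688 4.5938 0.5625]
Step 5: x=[2.1856 6.7637 12.8145 15.2363] v=[0.7422 -6.6641 4.6015 1.3204]
Step 6: x=[2.5157 5.4659 13.0576 15.9610] v=[1.3203 -5.1914 0.9725 2.8986]
Step 7: x=[2.5833 5.3284 12.1287 16.9598] v=[0.2705 -0.5499 -3.7158 3.9952]
Step 8: x=[2.3372 6.2047 10.7075 17.7508] v=[-0.9844 3.5053 -5.6850 3.1641]
Max displacement = 2.6716

Answer: 2.6716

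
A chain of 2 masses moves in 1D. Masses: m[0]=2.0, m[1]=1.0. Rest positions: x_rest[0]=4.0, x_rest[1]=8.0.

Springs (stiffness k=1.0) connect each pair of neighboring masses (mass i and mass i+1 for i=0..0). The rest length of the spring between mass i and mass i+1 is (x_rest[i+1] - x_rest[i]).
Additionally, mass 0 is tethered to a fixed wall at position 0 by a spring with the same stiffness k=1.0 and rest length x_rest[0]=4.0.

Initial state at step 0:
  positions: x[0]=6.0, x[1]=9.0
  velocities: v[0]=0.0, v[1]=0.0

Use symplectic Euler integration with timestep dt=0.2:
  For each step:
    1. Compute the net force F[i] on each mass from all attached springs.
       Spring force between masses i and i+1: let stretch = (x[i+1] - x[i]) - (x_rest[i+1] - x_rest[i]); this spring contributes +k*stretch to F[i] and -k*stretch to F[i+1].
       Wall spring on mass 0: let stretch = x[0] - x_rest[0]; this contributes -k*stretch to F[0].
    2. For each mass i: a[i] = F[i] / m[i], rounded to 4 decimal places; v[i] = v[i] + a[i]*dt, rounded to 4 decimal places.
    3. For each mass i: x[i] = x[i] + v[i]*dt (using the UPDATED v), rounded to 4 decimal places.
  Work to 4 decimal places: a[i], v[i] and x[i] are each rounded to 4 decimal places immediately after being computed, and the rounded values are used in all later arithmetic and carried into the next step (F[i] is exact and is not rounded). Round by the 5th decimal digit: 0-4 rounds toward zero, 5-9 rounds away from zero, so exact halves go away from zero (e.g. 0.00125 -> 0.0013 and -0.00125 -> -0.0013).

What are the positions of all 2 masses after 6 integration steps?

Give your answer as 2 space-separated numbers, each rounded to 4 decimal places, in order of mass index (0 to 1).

Answer: 4.9473 9.5833

Derivation:
Step 0: x=[6.0000 9.0000] v=[0.0000 0.0000]
Step 1: x=[5.9400 9.0400] v=[-0.3000 0.2000]
Step 2: x=[5.8232 9.1160] v=[-0.5840 0.3800]
Step 3: x=[5.6558 9.2203] v=[-0.8370 0.5214]
Step 4: x=[5.4466 9.3420] v=[-1.0461 0.6085]
Step 5: x=[5.2064 9.4679] v=[-1.2012 0.6294]
Step 6: x=[4.9473 9.5833] v=[-1.2957 0.5771]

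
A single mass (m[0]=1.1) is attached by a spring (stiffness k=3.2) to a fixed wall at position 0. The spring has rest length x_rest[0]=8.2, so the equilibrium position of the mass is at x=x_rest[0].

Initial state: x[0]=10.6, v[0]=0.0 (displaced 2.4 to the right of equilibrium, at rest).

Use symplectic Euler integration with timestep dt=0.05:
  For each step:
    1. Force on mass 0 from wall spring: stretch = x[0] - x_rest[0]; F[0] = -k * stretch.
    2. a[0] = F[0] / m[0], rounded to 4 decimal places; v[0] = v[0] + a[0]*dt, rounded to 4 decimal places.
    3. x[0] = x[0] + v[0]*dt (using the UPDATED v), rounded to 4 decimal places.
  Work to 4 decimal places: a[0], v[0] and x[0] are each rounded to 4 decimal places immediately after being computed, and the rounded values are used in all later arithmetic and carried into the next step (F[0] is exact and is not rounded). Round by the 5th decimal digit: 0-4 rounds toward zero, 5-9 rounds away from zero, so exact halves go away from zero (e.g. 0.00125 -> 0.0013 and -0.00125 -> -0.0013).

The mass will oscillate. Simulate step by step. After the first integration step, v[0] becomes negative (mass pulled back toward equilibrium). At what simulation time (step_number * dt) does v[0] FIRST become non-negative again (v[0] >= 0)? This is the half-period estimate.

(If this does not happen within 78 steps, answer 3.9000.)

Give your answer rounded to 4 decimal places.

Step 0: x=[10.6000] v=[0.0000]
Step 1: x=[10.5825] v=[-0.3491]
Step 2: x=[10.5477] v=[-0.6956]
Step 3: x=[10.4958] v=[-1.0371]
Step 4: x=[10.4273] v=[-1.3710]
Step 5: x=[10.3426] v=[-1.6950]
Step 6: x=[10.2423] v=[-2.0067]
Step 7: x=[10.1271] v=[-2.3038]
Step 8: x=[9.9979] v=[-2.5841]
Step 9: x=[9.8556] v=[-2.8456]
Step 10: x=[9.7013] v=[-3.0864]
Step 11: x=[9.5361] v=[-3.3048]
Step 12: x=[9.3611] v=[-3.4991]
Step 13: x=[9.1777] v=[-3.6680]
Step 14: x=[8.9872] v=[-3.8102]
Step 15: x=[8.7910] v=[-3.9247]
Step 16: x=[8.5905] v=[-4.0107]
Step 17: x=[8.3871] v=[-4.0675]
Step 18: x=[8.1824] v=[-4.0947]
Step 19: x=[7.9778] v=[-4.0921]
Step 20: x=[7.7748] v=[-4.0598]
Step 21: x=[7.5749] v=[-3.9980]
Step 22: x=[7.3795] v=[-3.9071]
Step 23: x=[7.1901] v=[-3.7878]
Step 24: x=[7.0081] v=[-3.6409]
Step 25: x=[6.8347] v=[-3.4675]
Step 26: x=[6.6713] v=[-3.2689]
Step 27: x=[6.5190] v=[-3.0465]
Step 28: x=[6.3789] v=[-2.8020]
Step 29: x=[6.2520] v=[-2.5371]
Step 30: x=[6.1393] v=[-2.2538]
Step 31: x=[6.0416] v=[-1.9541]
Step 32: x=[5.9596] v=[-1.6402]
Step 33: x=[5.8939] v=[-1.3143]
Step 34: x=[5.8450] v=[-0.9789]
Step 35: x=[5.8132] v=[-0.6364]
Step 36: x=[5.7987] v=[-0.2892]
Step 37: x=[5.8017] v=[0.0601]
First v>=0 after going negative at step 37, time=1.8500

Answer: 1.8500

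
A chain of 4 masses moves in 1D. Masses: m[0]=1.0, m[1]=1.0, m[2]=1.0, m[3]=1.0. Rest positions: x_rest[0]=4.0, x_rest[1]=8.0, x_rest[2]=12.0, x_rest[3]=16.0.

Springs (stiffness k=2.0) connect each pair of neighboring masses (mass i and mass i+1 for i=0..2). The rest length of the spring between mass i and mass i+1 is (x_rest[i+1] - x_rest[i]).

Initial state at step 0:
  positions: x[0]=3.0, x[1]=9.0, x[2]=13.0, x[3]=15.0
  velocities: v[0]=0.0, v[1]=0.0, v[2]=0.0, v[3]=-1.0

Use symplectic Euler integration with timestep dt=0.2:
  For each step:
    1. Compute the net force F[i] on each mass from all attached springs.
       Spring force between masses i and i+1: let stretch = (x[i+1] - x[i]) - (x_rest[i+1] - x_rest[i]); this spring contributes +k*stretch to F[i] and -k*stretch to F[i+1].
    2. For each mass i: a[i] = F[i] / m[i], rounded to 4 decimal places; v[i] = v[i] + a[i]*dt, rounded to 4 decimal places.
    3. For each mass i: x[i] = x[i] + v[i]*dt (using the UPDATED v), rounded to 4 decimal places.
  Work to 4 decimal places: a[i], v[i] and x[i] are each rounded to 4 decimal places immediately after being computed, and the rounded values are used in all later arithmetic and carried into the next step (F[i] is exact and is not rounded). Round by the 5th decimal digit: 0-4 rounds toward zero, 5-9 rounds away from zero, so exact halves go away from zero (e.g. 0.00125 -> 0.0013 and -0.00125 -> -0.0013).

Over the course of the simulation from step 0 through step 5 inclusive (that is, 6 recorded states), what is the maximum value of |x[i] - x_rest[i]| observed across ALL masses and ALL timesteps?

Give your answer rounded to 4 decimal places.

Answer: 1.0400

Derivation:
Step 0: x=[3.0000 9.0000 13.0000 15.0000] v=[0.0000 0.0000 0.0000 -1.0000]
Step 1: x=[3.1600 8.8400 12.8400 14.9600] v=[0.8000 -0.8000 -0.8000 -0.2000]
Step 2: x=[3.4544 8.5456 12.5296 15.0704] v=[1.4720 -1.4720 -1.5520 0.5520]
Step 3: x=[3.8361 8.1626 12.1037 15.2975] v=[1.9085 -1.9149 -2.1293 1.1357]
Step 4: x=[4.2439 7.7488 11.6181 15.5891] v=[2.0391 -2.0691 -2.4282 1.4582]
Step 5: x=[4.6121 7.3641 11.1406 15.8831] v=[1.8411 -1.9233 -2.3875 1.4698]
Max displacement = 1.0400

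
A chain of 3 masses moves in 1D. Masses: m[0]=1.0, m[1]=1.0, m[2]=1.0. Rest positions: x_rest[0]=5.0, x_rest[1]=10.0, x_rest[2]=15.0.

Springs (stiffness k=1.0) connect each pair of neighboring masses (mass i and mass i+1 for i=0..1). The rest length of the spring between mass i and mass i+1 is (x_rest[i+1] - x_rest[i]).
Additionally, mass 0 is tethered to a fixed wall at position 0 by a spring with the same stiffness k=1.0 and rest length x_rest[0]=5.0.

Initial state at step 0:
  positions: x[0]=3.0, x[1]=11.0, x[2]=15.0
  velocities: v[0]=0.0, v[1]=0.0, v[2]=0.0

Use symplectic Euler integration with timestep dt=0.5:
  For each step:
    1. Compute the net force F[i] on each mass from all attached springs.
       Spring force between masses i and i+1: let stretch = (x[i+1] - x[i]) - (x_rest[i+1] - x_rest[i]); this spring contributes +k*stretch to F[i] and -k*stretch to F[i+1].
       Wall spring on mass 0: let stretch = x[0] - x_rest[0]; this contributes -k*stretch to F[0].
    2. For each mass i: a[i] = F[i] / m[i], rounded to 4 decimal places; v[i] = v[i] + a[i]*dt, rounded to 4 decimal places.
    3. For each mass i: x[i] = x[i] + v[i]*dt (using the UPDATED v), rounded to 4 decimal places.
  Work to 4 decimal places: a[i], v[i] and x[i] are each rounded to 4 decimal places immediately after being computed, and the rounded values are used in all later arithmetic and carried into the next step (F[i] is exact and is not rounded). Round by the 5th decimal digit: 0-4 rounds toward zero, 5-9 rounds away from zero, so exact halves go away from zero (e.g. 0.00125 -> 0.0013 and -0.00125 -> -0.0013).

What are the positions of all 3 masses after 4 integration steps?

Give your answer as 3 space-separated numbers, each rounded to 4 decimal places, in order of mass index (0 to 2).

Step 0: x=[3.0000 11.0000 15.0000] v=[0.0000 0.0000 0.0000]
Step 1: x=[4.2500 10.0000 15.2500] v=[2.5000 -2.0000 0.5000]
Step 2: x=[5.8750 8.8750 15.4375] v=[3.2500 -2.2500 0.3750]
Step 3: x=[6.7813 8.6406 15.2344] v=[1.8125 -0.4688 -0.4063]
Step 4: x=[6.4571 9.5899 14.6328] v=[-0.6485 1.8985 -1.2032]

Answer: 6.4571 9.5899 14.6328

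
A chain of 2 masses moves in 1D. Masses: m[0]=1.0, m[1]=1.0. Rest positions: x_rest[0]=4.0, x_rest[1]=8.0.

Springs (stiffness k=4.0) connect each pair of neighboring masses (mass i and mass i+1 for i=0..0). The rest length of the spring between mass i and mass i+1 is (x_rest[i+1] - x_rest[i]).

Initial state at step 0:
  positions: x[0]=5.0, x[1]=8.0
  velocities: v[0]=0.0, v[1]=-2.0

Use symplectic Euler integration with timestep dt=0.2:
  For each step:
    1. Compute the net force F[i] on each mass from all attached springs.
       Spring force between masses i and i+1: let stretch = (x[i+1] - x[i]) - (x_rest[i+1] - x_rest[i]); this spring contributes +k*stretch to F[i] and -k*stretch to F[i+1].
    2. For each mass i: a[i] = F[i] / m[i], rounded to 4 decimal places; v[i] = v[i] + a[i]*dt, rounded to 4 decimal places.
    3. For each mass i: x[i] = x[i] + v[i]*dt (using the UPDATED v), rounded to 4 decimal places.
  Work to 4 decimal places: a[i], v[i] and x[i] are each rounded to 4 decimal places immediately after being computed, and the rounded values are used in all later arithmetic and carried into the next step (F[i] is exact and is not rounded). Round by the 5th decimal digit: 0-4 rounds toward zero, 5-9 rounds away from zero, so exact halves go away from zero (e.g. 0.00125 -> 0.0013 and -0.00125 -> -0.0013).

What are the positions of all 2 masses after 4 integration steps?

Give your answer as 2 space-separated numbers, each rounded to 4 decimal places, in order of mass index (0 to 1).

Step 0: x=[5.0000 8.0000] v=[0.0000 -2.0000]
Step 1: x=[4.8400 7.7600] v=[-0.8000 -1.2000]
Step 2: x=[4.5072 7.6928] v=[-1.6640 -0.3360]
Step 3: x=[4.0441 7.7559] v=[-2.3155 0.3155]
Step 4: x=[3.5349 7.8651] v=[-2.5461 0.5461]

Answer: 3.5349 7.8651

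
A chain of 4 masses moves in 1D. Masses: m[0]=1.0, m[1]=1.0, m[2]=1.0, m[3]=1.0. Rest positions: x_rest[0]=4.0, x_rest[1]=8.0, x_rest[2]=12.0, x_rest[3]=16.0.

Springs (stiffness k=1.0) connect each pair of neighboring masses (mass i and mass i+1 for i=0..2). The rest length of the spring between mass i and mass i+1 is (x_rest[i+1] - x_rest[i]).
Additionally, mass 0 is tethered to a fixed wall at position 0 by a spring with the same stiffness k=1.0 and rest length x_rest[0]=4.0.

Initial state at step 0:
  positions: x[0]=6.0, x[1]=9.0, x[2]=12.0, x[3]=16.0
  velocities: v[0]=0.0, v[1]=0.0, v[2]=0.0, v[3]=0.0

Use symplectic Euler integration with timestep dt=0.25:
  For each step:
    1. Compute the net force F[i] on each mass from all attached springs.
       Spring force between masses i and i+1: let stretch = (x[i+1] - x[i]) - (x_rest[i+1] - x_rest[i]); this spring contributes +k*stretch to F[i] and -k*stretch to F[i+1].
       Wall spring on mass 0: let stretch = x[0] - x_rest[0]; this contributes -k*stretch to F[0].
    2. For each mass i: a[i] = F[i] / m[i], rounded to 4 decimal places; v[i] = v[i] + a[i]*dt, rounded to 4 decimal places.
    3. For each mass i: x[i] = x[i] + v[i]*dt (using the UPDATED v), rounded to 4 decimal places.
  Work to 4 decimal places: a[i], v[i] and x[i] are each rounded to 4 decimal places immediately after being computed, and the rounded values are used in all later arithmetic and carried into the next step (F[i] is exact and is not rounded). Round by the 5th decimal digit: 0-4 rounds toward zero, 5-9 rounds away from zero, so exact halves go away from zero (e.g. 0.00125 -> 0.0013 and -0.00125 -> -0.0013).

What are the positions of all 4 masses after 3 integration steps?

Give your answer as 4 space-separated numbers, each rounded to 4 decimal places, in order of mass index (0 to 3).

Step 0: x=[6.0000 9.0000 12.0000 16.0000] v=[0.0000 0.0000 0.0000 0.0000]
Step 1: x=[5.8125 9.0000 12.0625 16.0000] v=[-0.7500 0.0000 0.2500 0.0000]
Step 2: x=[5.4609 8.9922 12.1797 16.0039] v=[-1.4063 -0.0313 0.4688 0.0156]
Step 3: x=[4.9887 8.9629 12.3367 16.0188] v=[-1.8887 -0.1173 0.6280 0.0596]

Answer: 4.9887 8.9629 12.3367 16.0188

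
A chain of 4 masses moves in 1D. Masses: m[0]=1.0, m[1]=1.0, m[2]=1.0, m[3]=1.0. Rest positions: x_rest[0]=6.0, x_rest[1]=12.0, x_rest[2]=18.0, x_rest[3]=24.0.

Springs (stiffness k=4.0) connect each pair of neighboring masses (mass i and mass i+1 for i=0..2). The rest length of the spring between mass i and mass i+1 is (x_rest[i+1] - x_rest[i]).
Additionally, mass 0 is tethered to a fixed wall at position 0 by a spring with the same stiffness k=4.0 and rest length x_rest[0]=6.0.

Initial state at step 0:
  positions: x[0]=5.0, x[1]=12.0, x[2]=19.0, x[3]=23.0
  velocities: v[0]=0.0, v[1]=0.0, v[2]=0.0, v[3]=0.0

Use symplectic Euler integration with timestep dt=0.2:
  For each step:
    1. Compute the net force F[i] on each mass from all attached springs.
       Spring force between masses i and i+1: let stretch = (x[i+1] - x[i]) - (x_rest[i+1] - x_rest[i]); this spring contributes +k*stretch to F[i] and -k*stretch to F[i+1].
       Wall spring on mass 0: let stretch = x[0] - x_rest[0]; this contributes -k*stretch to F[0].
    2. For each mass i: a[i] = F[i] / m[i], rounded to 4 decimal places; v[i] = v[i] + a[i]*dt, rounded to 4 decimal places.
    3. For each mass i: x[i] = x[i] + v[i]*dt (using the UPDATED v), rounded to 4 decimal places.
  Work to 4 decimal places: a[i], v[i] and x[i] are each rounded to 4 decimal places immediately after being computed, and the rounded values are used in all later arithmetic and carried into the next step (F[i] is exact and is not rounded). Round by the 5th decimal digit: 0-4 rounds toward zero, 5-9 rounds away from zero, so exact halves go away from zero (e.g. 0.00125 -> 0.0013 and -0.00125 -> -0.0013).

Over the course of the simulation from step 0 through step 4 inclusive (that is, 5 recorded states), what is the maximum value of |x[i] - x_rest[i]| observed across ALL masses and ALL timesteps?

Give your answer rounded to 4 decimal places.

Step 0: x=[5.0000 12.0000 19.0000 23.0000] v=[0.0000 0.0000 0.0000 0.0000]
Step 1: x=[5.3200 12.0000 18.5200 23.3200] v=[1.6000 0.0000 -2.4000 1.6000]
Step 2: x=[5.8576 11.9744 17.7648 23.8320] v=[2.6880 -0.1280 -3.7760 2.5600]
Step 3: x=[6.4367 11.8966 17.0539 24.3332] v=[2.8954 -0.3891 -3.5546 2.5062]
Step 4: x=[6.8595 11.7704 16.6825 24.6298] v=[2.1140 -0.6312 -1.8570 1.4828]
Max displacement = 1.3175

Answer: 1.3175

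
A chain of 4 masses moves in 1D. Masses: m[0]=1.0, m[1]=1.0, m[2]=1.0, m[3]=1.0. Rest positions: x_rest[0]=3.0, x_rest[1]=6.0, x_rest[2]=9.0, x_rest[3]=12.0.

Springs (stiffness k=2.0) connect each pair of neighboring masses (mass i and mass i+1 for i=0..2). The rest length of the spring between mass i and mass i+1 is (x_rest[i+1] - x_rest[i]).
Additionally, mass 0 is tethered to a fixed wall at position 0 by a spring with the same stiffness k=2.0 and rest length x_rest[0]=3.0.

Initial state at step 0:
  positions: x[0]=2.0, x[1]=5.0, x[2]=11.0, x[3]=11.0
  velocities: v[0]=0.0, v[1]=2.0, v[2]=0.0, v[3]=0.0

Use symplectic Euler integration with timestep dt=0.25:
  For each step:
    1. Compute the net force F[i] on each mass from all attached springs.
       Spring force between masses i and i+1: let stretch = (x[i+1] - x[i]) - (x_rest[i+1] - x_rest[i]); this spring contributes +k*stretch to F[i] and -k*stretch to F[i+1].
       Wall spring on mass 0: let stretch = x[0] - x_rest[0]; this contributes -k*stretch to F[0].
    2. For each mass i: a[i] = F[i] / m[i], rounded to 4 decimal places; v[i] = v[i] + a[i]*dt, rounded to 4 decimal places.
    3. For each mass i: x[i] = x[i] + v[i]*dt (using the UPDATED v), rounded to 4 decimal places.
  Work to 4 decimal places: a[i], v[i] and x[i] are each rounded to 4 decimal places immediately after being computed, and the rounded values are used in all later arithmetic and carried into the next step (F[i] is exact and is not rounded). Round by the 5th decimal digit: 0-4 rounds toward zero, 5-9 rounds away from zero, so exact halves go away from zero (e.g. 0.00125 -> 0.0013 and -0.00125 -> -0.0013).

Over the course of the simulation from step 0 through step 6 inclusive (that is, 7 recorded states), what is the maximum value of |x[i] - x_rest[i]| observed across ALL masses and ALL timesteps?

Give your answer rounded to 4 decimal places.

Step 0: x=[2.0000 5.0000 11.0000 11.0000] v=[0.0000 2.0000 0.0000 0.0000]
Step 1: x=[2.1250 5.8750 10.2500 11.3750] v=[0.5000 3.5000 -3.0000 1.5000]
Step 2: x=[2.4531 6.8281 9.0938 11.9844] v=[1.3125 3.8125 -4.6250 2.4375]
Step 3: x=[3.0215 7.5176 8.0157 12.6075] v=[2.2735 2.7579 -4.3126 2.4922]
Step 4: x=[3.7742 7.7073 7.4493 13.0316] v=[3.0108 0.7589 -2.2658 1.6963]
Step 5: x=[4.5468 7.3731 7.6129 13.1329] v=[3.0903 -1.3367 0.6544 0.4052]
Step 6: x=[5.1043 6.7156 8.4365 12.9192] v=[2.2301 -2.6300 3.2945 -0.8548]
Max displacement = 2.1043

Answer: 2.1043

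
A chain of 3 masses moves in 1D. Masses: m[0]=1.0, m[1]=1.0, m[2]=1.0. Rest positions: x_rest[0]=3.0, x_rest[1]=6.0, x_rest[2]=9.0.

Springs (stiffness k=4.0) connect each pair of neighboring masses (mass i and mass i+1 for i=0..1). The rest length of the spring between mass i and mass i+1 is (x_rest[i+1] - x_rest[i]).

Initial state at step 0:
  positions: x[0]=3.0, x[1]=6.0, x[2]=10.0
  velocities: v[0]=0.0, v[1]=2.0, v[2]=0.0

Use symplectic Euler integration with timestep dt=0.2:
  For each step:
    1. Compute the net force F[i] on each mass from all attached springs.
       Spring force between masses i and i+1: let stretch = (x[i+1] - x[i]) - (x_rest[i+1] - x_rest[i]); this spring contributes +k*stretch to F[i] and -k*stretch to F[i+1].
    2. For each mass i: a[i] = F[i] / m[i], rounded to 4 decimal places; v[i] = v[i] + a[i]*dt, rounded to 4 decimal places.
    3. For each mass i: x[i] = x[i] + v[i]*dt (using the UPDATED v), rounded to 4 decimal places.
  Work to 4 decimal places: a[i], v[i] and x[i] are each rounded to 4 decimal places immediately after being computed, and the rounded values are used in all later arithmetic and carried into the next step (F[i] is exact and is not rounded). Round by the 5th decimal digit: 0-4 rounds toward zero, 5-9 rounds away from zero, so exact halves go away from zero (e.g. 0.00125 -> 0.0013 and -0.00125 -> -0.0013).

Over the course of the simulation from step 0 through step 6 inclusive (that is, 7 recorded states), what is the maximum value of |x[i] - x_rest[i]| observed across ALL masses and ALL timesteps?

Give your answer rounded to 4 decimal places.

Step 0: x=[3.0000 6.0000 10.0000] v=[0.0000 2.0000 0.0000]
Step 1: x=[3.0000 6.5600 9.8400] v=[0.0000 2.8000 -0.8000]
Step 2: x=[3.0896 7.0752 9.6352] v=[0.4480 2.5760 -1.0240]
Step 3: x=[3.3369 7.3623 9.5008] v=[1.2365 1.4355 -0.6720]
Step 4: x=[3.7483 7.3475 9.5042] v=[2.0568 -0.0740 0.0172]
Step 5: x=[4.2555 7.1019 9.6426] v=[2.5362 -1.2280 0.6918]
Step 6: x=[4.7382 6.8074 9.8544] v=[2.4133 -1.4726 1.0592]
Max displacement = 1.7382

Answer: 1.7382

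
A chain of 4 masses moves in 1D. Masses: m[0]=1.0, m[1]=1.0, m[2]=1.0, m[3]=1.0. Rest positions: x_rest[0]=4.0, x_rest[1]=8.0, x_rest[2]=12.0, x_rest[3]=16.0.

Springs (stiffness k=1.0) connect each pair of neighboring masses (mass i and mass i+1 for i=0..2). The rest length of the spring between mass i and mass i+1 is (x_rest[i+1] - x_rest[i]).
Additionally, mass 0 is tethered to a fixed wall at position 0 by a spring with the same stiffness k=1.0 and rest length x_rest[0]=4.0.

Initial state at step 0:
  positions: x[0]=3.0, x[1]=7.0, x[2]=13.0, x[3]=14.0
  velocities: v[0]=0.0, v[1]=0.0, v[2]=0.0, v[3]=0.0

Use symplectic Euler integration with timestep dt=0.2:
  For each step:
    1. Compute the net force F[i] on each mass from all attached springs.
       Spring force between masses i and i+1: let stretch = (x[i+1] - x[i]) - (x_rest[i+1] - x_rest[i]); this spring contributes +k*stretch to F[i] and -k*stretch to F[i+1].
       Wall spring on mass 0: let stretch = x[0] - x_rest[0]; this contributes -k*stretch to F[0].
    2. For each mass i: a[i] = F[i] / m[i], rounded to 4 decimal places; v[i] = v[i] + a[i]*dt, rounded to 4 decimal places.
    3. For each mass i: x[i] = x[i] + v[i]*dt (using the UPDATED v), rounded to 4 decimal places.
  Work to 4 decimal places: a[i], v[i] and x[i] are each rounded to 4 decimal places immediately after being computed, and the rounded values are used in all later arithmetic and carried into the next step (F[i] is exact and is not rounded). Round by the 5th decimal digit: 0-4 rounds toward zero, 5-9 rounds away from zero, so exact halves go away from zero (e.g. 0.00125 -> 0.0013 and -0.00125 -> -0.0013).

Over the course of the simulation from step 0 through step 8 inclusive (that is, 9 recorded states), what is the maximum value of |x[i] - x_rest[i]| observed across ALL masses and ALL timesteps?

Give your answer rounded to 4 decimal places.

Answer: 2.3485

Derivation:
Step 0: x=[3.0000 7.0000 13.0000 14.0000] v=[0.0000 0.0000 0.0000 0.0000]
Step 1: x=[3.0400 7.0800 12.8000 14.1200] v=[0.2000 0.4000 -1.0000 0.6000]
Step 2: x=[3.1200 7.2272 12.4240 14.3472] v=[0.4000 0.7360 -1.8800 1.1360]
Step 3: x=[3.2395 7.4180 11.9171 14.6575] v=[0.5974 0.9539 -2.5347 1.5514]
Step 4: x=[3.3965 7.6216 11.3398 15.0182] v=[0.7852 1.0180 -2.8864 1.8033]
Step 5: x=[3.5867 7.8049 10.7609 15.3917] v=[0.9509 0.9166 -2.8944 1.8676]
Step 6: x=[3.8021 7.9377 10.2490 15.7400] v=[1.0772 0.6642 -2.5594 1.7414]
Step 7: x=[4.0309 7.9976 9.8643 16.0286] v=[1.1439 0.2993 -1.9235 1.4432]
Step 8: x=[4.2571 7.9735 9.6515 16.2307] v=[1.1311 -0.1207 -1.0640 1.0103]
Max displacement = 2.3485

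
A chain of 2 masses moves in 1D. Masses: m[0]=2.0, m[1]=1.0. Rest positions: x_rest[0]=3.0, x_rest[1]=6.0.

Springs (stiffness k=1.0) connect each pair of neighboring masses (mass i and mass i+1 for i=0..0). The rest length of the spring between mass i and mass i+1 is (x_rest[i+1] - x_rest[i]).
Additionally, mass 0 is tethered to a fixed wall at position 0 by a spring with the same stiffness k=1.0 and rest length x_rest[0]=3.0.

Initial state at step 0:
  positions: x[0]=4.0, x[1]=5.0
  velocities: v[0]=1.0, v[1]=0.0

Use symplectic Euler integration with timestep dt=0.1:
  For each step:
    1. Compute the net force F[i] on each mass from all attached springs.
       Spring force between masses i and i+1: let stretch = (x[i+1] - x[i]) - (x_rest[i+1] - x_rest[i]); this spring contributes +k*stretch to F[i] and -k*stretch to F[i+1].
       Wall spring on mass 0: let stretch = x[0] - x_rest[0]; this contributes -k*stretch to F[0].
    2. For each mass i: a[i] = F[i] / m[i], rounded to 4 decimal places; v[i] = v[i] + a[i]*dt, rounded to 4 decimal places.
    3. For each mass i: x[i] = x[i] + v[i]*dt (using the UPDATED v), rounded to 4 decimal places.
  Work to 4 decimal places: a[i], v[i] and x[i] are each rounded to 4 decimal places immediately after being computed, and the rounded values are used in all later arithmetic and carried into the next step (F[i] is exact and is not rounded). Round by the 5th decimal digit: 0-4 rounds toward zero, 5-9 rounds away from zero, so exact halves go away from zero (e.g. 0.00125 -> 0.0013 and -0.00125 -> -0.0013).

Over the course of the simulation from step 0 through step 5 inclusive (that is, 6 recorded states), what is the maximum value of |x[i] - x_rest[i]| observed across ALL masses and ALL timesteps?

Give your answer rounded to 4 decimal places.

Answer: 1.2640

Derivation:
Step 0: x=[4.0000 5.0000] v=[1.0000 0.0000]
Step 1: x=[4.0850 5.0200] v=[0.8500 0.2000]
Step 2: x=[4.1543 5.0607] v=[0.6925 0.4065]
Step 3: x=[4.2073 5.1223] v=[0.5301 0.6159]
Step 4: x=[4.2439 5.2047] v=[0.3655 0.8244]
Step 5: x=[4.2640 5.3075] v=[0.2013 1.0283]
Max displacement = 1.2640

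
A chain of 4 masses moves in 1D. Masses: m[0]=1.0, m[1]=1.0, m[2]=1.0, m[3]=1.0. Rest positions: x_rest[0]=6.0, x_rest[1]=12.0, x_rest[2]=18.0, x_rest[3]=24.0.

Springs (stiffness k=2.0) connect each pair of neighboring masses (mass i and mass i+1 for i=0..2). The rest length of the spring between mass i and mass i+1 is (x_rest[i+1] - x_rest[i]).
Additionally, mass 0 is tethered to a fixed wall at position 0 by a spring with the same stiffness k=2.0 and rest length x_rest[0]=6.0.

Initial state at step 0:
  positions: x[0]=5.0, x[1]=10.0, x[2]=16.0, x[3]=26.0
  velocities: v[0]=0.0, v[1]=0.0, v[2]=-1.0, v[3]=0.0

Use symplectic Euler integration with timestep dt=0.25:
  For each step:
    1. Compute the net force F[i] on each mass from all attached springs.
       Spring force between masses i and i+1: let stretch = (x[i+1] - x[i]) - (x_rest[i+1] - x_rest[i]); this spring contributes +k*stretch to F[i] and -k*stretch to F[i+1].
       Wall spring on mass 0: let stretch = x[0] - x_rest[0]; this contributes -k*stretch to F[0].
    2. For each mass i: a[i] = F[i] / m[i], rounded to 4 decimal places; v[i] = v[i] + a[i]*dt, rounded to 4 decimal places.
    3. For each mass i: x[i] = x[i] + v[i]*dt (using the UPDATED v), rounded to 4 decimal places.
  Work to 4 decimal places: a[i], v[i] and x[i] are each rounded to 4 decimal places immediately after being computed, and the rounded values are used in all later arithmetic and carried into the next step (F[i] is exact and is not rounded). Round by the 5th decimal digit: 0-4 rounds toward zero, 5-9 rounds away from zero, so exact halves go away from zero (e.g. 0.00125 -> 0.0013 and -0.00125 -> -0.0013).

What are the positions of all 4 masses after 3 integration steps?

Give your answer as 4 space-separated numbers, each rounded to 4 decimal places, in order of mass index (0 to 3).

Answer: 5.0742 10.7695 17.6797 23.4747

Derivation:
Step 0: x=[5.0000 10.0000 16.0000 26.0000] v=[0.0000 0.0000 -1.0000 0.0000]
Step 1: x=[5.0000 10.1250 16.2500 25.5000] v=[0.0000 0.5000 1.0000 -2.0000]
Step 2: x=[5.0156 10.3750 16.8906 24.5938] v=[0.0625 1.0000 2.5625 -3.6250]
Step 3: x=[5.0742 10.7695 17.6797 23.4747] v=[0.2344 1.5781 3.1563 -4.4766]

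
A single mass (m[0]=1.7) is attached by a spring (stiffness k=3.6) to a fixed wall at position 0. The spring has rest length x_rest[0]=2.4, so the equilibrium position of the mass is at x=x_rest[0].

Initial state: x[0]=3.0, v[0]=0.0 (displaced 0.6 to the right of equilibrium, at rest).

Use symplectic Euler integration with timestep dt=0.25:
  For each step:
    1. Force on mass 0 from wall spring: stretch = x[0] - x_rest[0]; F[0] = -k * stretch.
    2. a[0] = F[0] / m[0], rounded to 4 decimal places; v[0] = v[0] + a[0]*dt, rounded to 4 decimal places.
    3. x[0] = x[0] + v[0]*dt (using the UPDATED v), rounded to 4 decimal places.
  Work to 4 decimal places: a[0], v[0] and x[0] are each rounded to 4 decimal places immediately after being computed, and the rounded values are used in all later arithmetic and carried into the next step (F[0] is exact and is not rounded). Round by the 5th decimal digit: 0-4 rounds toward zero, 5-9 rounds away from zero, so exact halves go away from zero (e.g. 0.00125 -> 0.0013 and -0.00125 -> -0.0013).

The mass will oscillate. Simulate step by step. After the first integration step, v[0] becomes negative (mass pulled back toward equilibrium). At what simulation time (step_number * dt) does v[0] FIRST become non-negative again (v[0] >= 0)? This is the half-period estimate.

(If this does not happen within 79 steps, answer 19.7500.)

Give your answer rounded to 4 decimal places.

Step 0: x=[3.0000] v=[0.0000]
Step 1: x=[2.9206] v=[-0.3177]
Step 2: x=[2.7723] v=[-0.5933]
Step 3: x=[2.5747] v=[-0.7904]
Step 4: x=[2.3540] v=[-0.8829]
Step 5: x=[2.1394] v=[-0.8586]
Step 6: x=[1.9593] v=[-0.7206]
Step 7: x=[1.8375] v=[-0.4873]
Step 8: x=[1.7901] v=[-0.1895]
Step 9: x=[1.8235] v=[0.1334]
First v>=0 after going negative at step 9, time=2.2500

Answer: 2.2500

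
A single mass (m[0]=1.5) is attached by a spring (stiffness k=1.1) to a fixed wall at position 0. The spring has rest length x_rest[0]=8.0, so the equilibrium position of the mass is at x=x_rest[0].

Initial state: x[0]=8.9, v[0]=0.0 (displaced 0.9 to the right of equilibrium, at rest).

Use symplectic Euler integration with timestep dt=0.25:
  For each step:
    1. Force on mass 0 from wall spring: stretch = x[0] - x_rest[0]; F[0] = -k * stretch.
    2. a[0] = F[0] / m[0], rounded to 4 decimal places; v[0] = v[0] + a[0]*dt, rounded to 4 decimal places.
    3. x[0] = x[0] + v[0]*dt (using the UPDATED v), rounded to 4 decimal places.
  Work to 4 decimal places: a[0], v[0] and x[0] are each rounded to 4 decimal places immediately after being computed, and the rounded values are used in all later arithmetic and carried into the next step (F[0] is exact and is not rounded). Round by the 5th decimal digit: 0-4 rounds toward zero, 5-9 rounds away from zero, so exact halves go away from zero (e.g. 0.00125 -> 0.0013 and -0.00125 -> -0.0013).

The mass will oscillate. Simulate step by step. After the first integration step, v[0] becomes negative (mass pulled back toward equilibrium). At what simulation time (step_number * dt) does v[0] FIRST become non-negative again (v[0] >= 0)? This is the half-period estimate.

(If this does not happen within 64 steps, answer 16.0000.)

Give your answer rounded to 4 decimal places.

Answer: 3.7500

Derivation:
Step 0: x=[8.9000] v=[0.0000]
Step 1: x=[8.8588] v=[-0.1650]
Step 2: x=[8.7782] v=[-0.3225]
Step 3: x=[8.6619] v=[-0.4652]
Step 4: x=[8.5153] v=[-0.5866]
Step 5: x=[8.3450] v=[-0.6811]
Step 6: x=[8.1589] v=[-0.7444]
Step 7: x=[7.9655] v=[-0.7735]
Step 8: x=[7.7737] v=[-0.7672]
Step 9: x=[7.5923] v=[-0.7257]
Step 10: x=[7.4296] v=[-0.6510]
Step 11: x=[7.2930] v=[-0.5464]
Step 12: x=[7.1888] v=[-0.4168]
Step 13: x=[7.1218] v=[-0.2681]
Step 14: x=[7.0950] v=[-0.1071]
Step 15: x=[7.1097] v=[0.0588]
First v>=0 after going negative at step 15, time=3.7500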